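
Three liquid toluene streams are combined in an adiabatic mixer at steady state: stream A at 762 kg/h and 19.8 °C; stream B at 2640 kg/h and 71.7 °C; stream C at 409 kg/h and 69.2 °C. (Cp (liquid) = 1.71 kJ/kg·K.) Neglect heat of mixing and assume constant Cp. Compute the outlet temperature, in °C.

No heat crosses the boundary, so H_out = H_in.
T_out = Σ ṁᵢCp,ᵢTᵢ / Σ ṁᵢCp,ᵢ
      = 397880 / 6516.8 = 61.054 °C

T_out = 61.1 °C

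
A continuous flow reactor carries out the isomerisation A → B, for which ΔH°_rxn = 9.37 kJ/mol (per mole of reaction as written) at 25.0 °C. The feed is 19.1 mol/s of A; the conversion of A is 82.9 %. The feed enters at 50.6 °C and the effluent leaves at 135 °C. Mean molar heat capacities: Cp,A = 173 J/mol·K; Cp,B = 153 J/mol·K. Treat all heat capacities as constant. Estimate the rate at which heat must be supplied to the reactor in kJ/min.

Extent of reaction ξ = 0.829 × 19.1 = 15.834 mol/s
Reaction term: ξ·ΔH°_rxn = 15.834 × 9.37 = 148.36 kJ/s
Sensible, feed 50.6→25 °C: -84.59 kJ/s
Outlet flows (mol/s): A 3.2661, B 15.834
Sensible, products 25→135 °C: 328.64 kJ/s
Q = ΔH = 392.41 kJ/s = 392.41 kW
Heat supplied = 23545 kJ/min

Q_in = 23500 kJ/min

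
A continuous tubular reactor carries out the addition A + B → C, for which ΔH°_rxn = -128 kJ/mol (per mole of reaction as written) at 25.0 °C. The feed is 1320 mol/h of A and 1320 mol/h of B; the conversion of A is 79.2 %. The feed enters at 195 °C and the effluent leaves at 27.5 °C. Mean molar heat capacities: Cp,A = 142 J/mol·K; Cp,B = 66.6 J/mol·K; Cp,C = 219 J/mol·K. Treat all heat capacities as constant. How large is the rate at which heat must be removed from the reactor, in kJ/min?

Q_out = 3000 kJ/min

Extent of reaction ξ = 0.792 × 1320 = 1045.4 mol/h
Reaction term: ξ·ΔH°_rxn = 1045.4 × -128 = -133820 kJ/h
Sensible, feed 195→25 °C: -46810 kJ/h
Outlet flows (mol/h): A 274.56, B 274.56, C 1045.4
Sensible, products 25→27.5 °C: 715.56 kJ/h
Q = ΔH = -179910 kJ/h = -49.975 kW
Heat removed = 2998.5 kJ/min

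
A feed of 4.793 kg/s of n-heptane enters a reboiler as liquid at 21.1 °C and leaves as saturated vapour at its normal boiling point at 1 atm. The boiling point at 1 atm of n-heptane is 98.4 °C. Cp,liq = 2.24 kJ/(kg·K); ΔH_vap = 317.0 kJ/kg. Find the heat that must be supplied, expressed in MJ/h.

liquid 21.1→98.4 °C: 173.15 kJ/kg
vaporisation at 98.4 °C: 317 kJ/kg
Δh = 173.15 + 317 = 490.15 kJ/kg
Q = ṁ·Δh = 4.793 kg/s × 490.15 kJ/kg = 2349.3 kJ/s
|Q| = 2349.3 kW = 8457.5 MJ/h

Q = 8460 MJ/h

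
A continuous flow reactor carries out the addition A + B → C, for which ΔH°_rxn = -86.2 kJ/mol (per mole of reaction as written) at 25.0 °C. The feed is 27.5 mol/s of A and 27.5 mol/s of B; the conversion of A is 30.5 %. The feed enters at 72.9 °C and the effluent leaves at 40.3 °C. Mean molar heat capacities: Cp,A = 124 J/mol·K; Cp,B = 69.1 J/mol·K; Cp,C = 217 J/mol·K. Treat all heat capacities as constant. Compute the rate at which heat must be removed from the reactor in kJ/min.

Extent of reaction ξ = 0.305 × 27.5 = 8.3875 mol/s
Reaction term: ξ·ΔH°_rxn = 8.3875 × -86.2 = -723 kJ/s
Sensible, feed 72.9→25 °C: -254.36 kJ/s
Outlet flows (mol/s): A 19.113, B 19.113, C 8.3875
Sensible, products 25→40.3 °C: 84.314 kJ/s
Q = ΔH = -893.05 kJ/s = -893.05 kW
Heat removed = 53583 kJ/min

Q_out = 53600 kJ/min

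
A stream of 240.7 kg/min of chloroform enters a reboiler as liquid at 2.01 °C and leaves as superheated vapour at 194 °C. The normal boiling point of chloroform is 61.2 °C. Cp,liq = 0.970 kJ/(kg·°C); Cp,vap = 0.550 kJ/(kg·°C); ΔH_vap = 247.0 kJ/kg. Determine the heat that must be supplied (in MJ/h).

Q = 5450 MJ/h

liquid 2.01→61.2 °C: 57.414 kJ/kg
vaporisation at 61.2 °C: 247 kJ/kg
vapour 61.2→194 °C: 73.04 kJ/kg
Δh = 57.414 + 247 + 73.04 = 377.45 kJ/kg
Q = ṁ·Δh = 240.7 kg/min × 377.45 kJ/kg = 90853 kJ/min
|Q| = 1514.2 kW = 5451.2 MJ/h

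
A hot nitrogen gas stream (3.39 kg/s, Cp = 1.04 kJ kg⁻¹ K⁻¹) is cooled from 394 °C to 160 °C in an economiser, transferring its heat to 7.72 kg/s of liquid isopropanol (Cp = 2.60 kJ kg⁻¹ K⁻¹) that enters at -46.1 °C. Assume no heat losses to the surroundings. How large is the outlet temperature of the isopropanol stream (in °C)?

Heat released by hot stream: Q = 3.39 × 1.04 × (394 − 160) = 824.99 kJ/s
Energy balance on cold side (adiabatic exchanger): Q = ṁ_c·Cp_c·(T_c,out − T_c,in)
T_c,out = -46.1 + 824.99/(7.72 × 2.60) = -4.9984 °C

T_c,out = -5.00 °C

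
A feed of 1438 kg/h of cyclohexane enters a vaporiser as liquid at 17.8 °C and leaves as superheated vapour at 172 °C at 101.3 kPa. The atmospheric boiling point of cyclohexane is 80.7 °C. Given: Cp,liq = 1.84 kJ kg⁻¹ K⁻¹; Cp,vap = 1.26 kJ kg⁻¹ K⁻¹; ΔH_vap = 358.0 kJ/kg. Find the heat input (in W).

Q = 235000 W

liquid 17.8→80.7 °C: 115.74 kJ/kg
vaporisation at 80.7 °C: 358 kJ/kg
vapour 80.7→172 °C: 115.04 kJ/kg
Δh = 115.74 + 358 + 115.04 = 588.77 kJ/kg
Q = ṁ·Δh = 1438 kg/h × 588.77 kJ/kg = 846660 kJ/h
|Q| = 235.18 kW = 235180 W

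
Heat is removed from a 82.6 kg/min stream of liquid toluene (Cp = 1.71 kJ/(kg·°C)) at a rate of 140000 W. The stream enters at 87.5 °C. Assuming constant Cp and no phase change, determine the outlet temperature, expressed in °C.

Q = 140000 W = 8400 kJ/min
ΔT = Q/(ṁ·Cp) = 8400/(82.6×1.71) = 59.471 K
T_out = 87.5 − 59.471 = 28.029 °C

T_out = 28.0 °C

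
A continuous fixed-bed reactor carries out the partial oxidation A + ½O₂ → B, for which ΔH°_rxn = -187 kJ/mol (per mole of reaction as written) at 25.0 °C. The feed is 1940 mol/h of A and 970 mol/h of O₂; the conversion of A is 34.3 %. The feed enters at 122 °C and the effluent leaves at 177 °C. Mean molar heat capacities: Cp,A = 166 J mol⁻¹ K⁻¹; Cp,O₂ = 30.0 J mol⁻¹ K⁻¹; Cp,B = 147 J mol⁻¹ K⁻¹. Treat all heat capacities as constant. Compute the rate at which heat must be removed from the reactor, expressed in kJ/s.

Q_out = 30.2 kJ/s

Extent of reaction ξ = 0.343 × 1940 = 665.42 mol/h
Reaction term: ξ·ΔH°_rxn = 665.42 × -187 = -124430 kJ/h
Sensible, feed 122→25 °C: -34061 kJ/h
Outlet flows (mol/h): A 1274.6, O₂ 637.29, B 665.42
Sensible, products 25→177 °C: 49934 kJ/h
Q = ΔH = -108560 kJ/h = -30.155 kW
Heat removed = 30.155 kJ/s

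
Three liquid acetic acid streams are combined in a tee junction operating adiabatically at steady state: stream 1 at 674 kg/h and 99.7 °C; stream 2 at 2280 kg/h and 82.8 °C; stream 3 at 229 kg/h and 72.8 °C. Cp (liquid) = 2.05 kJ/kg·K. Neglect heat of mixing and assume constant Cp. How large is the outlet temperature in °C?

T_out = 85.7 °C

Adiabatic, steady state ⇒ Σ ṁᵢCp,ᵢ(T_out − Tᵢ) = 0
T_out = Σ ṁᵢCp,ᵢTᵢ / Σ ṁᵢCp,ᵢ
      = 558940 / 6525.1 = 85.659 °C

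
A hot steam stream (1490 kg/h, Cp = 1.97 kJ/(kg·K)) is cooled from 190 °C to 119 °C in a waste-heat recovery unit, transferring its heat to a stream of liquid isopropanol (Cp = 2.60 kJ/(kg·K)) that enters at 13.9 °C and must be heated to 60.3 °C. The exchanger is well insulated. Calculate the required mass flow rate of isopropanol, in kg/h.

ṁ_c = 1730 kg/h

Heat released by hot stream: Q = 1490 × 1.97 × (190 − 119) = 208410 kJ/h
Energy balance on cold side (adiabatic exchanger): Q = ṁ_c·Cp_c·(T_c,out − T_c,in)
ṁ_c = 208410 / [2.60 × (60.3 − 13.9)] = 1727.5 kg/h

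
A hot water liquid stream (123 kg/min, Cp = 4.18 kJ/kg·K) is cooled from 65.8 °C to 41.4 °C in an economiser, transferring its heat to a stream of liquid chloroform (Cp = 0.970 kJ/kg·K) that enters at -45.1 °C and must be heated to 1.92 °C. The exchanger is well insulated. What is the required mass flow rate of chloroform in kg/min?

Heat released by hot stream: Q = 123 × 4.18 × (65.8 − 41.4) = 12545 kJ/min
Energy balance on cold side (adiabatic exchanger): Q = ṁ_c·Cp_c·(T_c,out − T_c,in)
ṁ_c = 12545 / [0.970 × (1.92 − -45.1)] = 275.05 kg/min

ṁ_c = 275 kg/min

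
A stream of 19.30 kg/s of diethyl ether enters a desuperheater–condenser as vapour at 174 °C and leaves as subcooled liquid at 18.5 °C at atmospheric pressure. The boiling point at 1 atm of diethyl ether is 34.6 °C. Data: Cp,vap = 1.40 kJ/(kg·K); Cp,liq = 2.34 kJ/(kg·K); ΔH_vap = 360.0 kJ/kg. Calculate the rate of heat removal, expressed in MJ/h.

Q_c = 41200 MJ/h

vapour 174→34.6 °C: -195.16 kJ/kg
condensation at 34.6 °C: -360 kJ/kg
liquid 34.6→18.5 °C: -37.674 kJ/kg
Δh = -195.16 + -360 + -37.674 = -592.83 kJ/kg
Q = ṁ·Δh = 19.30 kg/s × -592.83 kJ/kg = -11442 kJ/s
|Q| = 11442 kW = 41190 MJ/h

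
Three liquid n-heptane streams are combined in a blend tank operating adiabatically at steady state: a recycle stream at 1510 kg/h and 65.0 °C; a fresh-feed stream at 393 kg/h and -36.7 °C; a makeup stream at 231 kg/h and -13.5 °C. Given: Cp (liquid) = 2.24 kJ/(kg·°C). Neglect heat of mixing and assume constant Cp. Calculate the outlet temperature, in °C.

No heat crosses the boundary, so H_out = H_in.
T_out = Σ ṁᵢCp,ᵢTᵢ / Σ ṁᵢCp,ᵢ
      = 180560 / 4780.2 = 37.773 °C

T_out = 37.8 °C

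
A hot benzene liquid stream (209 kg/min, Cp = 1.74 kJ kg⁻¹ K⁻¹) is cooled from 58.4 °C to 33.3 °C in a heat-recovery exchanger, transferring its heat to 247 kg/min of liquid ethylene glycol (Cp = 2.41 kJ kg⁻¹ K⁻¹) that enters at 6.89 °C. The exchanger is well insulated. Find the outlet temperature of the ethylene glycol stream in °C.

T_c,out = 22.2 °C

Heat released by hot stream: Q = 209 × 1.74 × (58.4 − 33.3) = 9127.9 kJ/min
Energy balance on cold side (adiabatic exchanger): Q = ṁ_c·Cp_c·(T_c,out − T_c,in)
T_c,out = 6.89 + 9127.9/(247 × 2.41) = 22.224 °C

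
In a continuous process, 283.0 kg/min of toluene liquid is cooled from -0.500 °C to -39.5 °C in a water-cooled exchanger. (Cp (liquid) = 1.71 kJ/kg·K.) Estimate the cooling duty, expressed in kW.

Q = ṁ·Cp·ΔT = 283.0 × 1.71 × (-39.5 − -0.500) = -18873 kJ/min
Converting: 18873 / 60 s = 314.55 kW

Q_c = 315 kW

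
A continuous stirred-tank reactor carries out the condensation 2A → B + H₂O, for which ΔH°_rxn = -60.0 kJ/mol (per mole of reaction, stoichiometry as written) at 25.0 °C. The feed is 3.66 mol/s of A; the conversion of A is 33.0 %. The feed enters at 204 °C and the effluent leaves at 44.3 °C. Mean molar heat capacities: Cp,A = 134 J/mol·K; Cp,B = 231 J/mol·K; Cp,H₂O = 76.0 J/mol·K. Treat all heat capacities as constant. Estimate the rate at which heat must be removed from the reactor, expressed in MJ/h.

Q_out = 411 MJ/h

Extent of reaction ξ = 0.330 × 3.66 / 2 = 0.6039 mol/s
Reaction term: ξ·ΔH°_rxn = 0.6039 × -60.0 = -36.234 kJ/s
Sensible, feed 204→25 °C: -87.789 kJ/s
Outlet flows (mol/s): A 2.4522, B 0.6039, H₂O 0.6039
Sensible, products 25→44.3 °C: 9.92 kJ/s
Q = ΔH = -114.1 kJ/s = -114.1 kW
Heat removed = 410.77 MJ/h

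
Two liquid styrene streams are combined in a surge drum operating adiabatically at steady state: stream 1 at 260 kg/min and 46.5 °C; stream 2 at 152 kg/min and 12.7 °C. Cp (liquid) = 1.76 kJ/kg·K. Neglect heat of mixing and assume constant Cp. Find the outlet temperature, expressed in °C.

T_out = 34.0 °C

No heat crosses the boundary, so H_out = H_in.
T_out = Σ ṁᵢCp,ᵢTᵢ / Σ ṁᵢCp,ᵢ
      = 24676 / 725.12 = 34.03 °C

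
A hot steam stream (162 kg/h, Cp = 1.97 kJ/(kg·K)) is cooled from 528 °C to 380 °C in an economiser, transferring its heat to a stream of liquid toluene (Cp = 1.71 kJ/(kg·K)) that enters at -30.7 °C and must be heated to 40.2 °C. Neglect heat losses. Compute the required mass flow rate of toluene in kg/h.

Heat released by hot stream: Q = 162 × 1.97 × (528 − 380) = 47233 kJ/h
Energy balance on cold side (adiabatic exchanger): Q = ṁ_c·Cp_c·(T_c,out − T_c,in)
ṁ_c = 47233 / [1.71 × (40.2 − -30.7)] = 389.58 kg/h

ṁ_c = 390 kg/h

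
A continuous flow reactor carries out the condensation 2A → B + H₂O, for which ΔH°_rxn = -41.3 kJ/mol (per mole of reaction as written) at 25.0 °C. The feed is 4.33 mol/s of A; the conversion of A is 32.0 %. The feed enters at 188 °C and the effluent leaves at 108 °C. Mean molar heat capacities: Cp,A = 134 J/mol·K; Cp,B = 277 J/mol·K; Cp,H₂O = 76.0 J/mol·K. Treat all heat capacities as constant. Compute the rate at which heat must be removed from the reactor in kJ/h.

Extent of reaction ξ = 0.320 × 4.33 / 2 = 0.6928 mol/s
Reaction term: ξ·ΔH°_rxn = 0.6928 × -41.3 = -28.613 kJ/s
Sensible, feed 188→25 °C: -94.576 kJ/s
Outlet flows (mol/s): A 2.9444, B 0.6928, H₂O 0.6928
Sensible, products 25→108 °C: 53.046 kJ/s
Q = ΔH = -70.143 kJ/s = -70.143 kW
Heat removed = 252510 kJ/h

Q_out = 253000 kJ/h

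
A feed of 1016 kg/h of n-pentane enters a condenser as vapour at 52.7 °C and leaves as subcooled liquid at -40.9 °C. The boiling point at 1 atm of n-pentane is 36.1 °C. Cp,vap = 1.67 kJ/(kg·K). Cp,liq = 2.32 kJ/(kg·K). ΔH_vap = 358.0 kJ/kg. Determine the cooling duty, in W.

Q_c = 159000 W

vapour 52.7→36.1 °C: -27.722 kJ/kg
condensation at 36.1 °C: -358 kJ/kg
liquid 36.1→-40.9 °C: -178.64 kJ/kg
Δh = -27.722 + -358 + -178.64 = -564.36 kJ/kg
Q = ṁ·Δh = 1016 kg/h × -564.36 kJ/kg = -573390 kJ/h
|Q| = 159.28 kW = 159280 W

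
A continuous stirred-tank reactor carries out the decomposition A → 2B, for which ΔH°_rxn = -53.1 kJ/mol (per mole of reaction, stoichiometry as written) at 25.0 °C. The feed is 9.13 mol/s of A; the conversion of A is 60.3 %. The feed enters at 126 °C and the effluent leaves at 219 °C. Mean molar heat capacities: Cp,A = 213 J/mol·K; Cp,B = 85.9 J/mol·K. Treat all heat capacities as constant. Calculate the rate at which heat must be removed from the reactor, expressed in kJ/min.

Q_out = 9330 kJ/min

Extent of reaction ξ = 0.603 × 9.13 = 5.5054 mol/s
Reaction term: ξ·ΔH°_rxn = 5.5054 × -53.1 = -292.34 kJ/s
Sensible, feed 126→25 °C: -196.41 kJ/s
Outlet flows (mol/s): A 3.6246, B 11.011
Sensible, products 25→219 °C: 333.27 kJ/s
Q = ΔH = -155.48 kJ/s = -155.48 kW
Heat removed = 9329 kJ/min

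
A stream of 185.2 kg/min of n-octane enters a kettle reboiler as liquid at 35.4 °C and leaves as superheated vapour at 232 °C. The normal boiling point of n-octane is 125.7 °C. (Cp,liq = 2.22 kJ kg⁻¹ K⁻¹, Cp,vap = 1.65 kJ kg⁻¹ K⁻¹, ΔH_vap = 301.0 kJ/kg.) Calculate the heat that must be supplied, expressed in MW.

Q = 2.09 MW

liquid 35.4→125.7 °C: 200.47 kJ/kg
vaporisation at 125.7 °C: 301 kJ/kg
vapour 125.7→232 °C: 175.39 kJ/kg
Δh = 200.47 + 301 + 175.39 = 676.86 kJ/kg
Q = ṁ·Δh = 185.2 kg/min × 676.86 kJ/kg = 125350 kJ/min
|Q| = 2089.2 kW = 2.0892 MW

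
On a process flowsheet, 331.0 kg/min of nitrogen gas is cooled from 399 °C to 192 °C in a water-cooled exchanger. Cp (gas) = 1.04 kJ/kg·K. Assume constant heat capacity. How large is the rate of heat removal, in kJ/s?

Q = ṁ·Cp·ΔT = 331.0 × 1.04 × (192 − 399) = -71258 kJ/min
Converting: 71258 / 60 s = 1187.6 kW

Q_c = 1190 kJ/s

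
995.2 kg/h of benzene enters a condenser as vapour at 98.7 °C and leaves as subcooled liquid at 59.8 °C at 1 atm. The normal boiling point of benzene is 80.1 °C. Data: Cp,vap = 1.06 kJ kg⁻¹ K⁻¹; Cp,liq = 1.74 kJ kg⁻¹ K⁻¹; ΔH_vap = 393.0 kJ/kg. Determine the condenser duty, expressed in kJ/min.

vapour 98.7→80.1 °C: -19.716 kJ/kg
condensation at 80.1 °C: -393 kJ/kg
liquid 80.1→59.8 °C: -35.322 kJ/kg
Δh = -19.716 + -393 + -35.322 = -448.04 kJ/kg
Q = ṁ·Δh = 995.2 kg/h × -448.04 kJ/kg = -445890 kJ/h
|Q| = 123.86 kW = 7431.5 kJ/min

Q_c = 7430 kJ/min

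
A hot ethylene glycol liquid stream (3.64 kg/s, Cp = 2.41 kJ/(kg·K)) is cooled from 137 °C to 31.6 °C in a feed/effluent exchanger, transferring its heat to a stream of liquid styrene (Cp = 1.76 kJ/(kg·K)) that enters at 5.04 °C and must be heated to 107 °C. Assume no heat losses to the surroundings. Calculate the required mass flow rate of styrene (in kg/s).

ṁ_c = 5.15 kg/s

Heat released by hot stream: Q = 3.64 × 2.41 × (137 − 31.6) = 924.61 kJ/s
Energy balance on cold side (adiabatic exchanger): Q = ṁ_c·Cp_c·(T_c,out − T_c,in)
ṁ_c = 924.61 / [1.76 × (107 − 5.04)] = 5.1525 kg/s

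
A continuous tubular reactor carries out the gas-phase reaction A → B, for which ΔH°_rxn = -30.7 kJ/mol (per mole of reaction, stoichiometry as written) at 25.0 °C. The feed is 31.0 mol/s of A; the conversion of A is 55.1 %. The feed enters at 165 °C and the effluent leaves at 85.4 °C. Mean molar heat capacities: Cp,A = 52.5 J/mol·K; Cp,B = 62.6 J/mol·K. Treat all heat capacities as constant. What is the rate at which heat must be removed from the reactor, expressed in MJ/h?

Extent of reaction ξ = 0.551 × 31.0 = 17.081 mol/s
Reaction term: ξ·ΔH°_rxn = 17.081 × -30.7 = -524.39 kJ/s
Sensible, feed 165→25 °C: -227.85 kJ/s
Outlet flows (mol/s): A 13.919, B 17.081
Sensible, products 25→85.4 °C: 108.72 kJ/s
Q = ΔH = -643.52 kJ/s = -643.52 kW
Heat removed = 2316.7 MJ/h

Q_out = 2320 MJ/h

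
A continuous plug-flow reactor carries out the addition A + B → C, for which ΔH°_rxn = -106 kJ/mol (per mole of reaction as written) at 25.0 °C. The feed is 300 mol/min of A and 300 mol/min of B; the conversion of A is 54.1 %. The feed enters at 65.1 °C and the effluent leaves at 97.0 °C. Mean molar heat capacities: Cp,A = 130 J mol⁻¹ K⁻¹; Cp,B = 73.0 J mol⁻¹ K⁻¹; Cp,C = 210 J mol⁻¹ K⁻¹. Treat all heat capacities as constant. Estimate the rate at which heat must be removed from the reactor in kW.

Extent of reaction ξ = 0.541 × 300 = 162.3 mol/min
Reaction term: ξ·ΔH°_rxn = 162.3 × -106 = -17204 kJ/min
Sensible, feed 65.1→25 °C: -2442.1 kJ/min
Outlet flows (mol/min): A 137.7, B 137.7, C 162.3
Sensible, products 25→97.0 °C: 4466.6 kJ/min
Q = ΔH = -15179 kJ/min = -252.99 kW
Heat removed = 252.99 kW

Q_out = 253 kW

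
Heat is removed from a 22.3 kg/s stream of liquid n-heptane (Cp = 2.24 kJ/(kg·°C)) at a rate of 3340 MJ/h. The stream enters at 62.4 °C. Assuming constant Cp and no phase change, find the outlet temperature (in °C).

Q = 3340 MJ/h = 927.78 kJ/s
ΔT = Q/(ṁ·Cp) = 927.78/(22.3×2.24) = 18.573 K
T_out = 62.4 − 18.573 = 43.827 °C

T_out = 43.8 °C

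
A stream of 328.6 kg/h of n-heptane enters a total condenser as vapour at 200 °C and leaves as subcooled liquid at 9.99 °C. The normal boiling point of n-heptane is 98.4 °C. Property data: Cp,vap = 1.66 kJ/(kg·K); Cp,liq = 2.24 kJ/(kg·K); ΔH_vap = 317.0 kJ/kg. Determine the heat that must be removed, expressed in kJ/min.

Q_c = 3740 kJ/min

vapour 200→98.4 °C: -168.66 kJ/kg
condensation at 98.4 °C: -317 kJ/kg
liquid 98.4→9.99 °C: -198.04 kJ/kg
Δh = -168.66 + -317 + -198.04 = -683.69 kJ/kg
Q = ṁ·Δh = 328.6 kg/h × -683.69 kJ/kg = -224660 kJ/h
|Q| = 62.406 kW = 3744.4 kJ/min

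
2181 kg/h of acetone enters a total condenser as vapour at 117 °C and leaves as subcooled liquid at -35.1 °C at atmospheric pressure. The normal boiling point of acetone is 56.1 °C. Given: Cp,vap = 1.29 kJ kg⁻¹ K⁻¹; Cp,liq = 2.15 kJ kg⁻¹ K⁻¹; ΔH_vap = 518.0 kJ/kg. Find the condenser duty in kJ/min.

Q_c = 28800 kJ/min

vapour 117→56.1 °C: -78.561 kJ/kg
condensation at 56.1 °C: -518 kJ/kg
liquid 56.1→-35.1 °C: -196.08 kJ/kg
Δh = -78.561 + -518 + -196.08 = -792.64 kJ/kg
Q = ṁ·Δh = 2181 kg/h × -792.64 kJ/kg = -1.7288e+06 kJ/h
|Q| = 480.21 kW = 28813 kJ/min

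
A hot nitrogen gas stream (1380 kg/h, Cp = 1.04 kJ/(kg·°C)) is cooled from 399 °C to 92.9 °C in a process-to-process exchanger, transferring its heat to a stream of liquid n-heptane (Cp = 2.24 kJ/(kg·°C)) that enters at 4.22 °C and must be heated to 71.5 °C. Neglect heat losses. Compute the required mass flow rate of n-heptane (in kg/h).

Heat released by hot stream: Q = 1380 × 1.04 × (399 − 92.9) = 439310 kJ/h
Energy balance on cold side (adiabatic exchanger): Q = ṁ_c·Cp_c·(T_c,out − T_c,in)
ṁ_c = 439310 / [2.24 × (71.5 − 4.22)] = 2915 kg/h

ṁ_c = 2920 kg/h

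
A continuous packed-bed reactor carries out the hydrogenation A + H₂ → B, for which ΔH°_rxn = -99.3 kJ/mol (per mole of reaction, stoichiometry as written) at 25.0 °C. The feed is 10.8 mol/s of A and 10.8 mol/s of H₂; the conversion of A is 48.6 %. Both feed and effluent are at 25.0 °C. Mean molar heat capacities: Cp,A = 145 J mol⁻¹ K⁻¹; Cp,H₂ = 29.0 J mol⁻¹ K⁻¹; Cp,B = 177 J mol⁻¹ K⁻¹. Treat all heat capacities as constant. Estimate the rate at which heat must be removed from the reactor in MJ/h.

Extent of reaction ξ = 0.486 × 10.8 = 5.2488 mol/s
Reaction term: ξ·ΔH°_rxn = 5.2488 × -99.3 = -521.21 kJ/s
Q = ΔH = -521.21 kJ/s = -521.21 kW
Heat removed = 1876.3 MJ/h

Q_out = 1880 MJ/h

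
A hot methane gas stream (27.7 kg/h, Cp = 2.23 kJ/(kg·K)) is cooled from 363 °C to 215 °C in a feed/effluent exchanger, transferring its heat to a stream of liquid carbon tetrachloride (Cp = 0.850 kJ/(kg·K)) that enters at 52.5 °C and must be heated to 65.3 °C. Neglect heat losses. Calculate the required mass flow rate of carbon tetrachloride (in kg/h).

ṁ_c = 840 kg/h

Heat released by hot stream: Q = 27.7 × 2.23 × (363 − 215) = 9142.1 kJ/h
Energy balance on cold side (adiabatic exchanger): Q = ṁ_c·Cp_c·(T_c,out − T_c,in)
ṁ_c = 9142.1 / [0.850 × (65.3 − 52.5)] = 840.27 kg/h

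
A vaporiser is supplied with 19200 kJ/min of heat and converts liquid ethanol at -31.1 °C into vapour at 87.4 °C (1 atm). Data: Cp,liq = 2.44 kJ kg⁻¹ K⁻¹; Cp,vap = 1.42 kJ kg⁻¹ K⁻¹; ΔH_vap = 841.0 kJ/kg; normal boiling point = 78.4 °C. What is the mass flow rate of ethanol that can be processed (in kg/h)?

Δh = 2.44×(78.4−-31.1) + 841.0 + 1.42×(87.4−78.4) = 1121 kJ/kg
Q = 19200 kJ/min = 320 kJ/s = 1.152e+06 kJ/h
ṁ = Q/Δh = 1.152e+06 / 1121 = 1027.7 kg/h

ṁ = 1030 kg/h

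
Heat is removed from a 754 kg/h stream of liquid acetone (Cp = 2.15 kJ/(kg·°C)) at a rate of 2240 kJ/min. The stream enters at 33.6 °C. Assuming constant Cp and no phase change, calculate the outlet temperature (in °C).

T_out = -49.3 °C

Q = 2240 kJ/min = 134400 kJ/h
ΔT = Q/(ṁ·Cp) = 134400/(754×2.15) = 82.907 K
T_out = 33.6 − 82.907 = -49.307 °C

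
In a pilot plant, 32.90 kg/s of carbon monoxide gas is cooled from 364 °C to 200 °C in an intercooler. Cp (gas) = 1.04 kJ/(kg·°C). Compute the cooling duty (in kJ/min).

Q_c = 337000 kJ/min

Q = ṁ·Cp·ΔT = 32.90 × 1.04 × (200 − 364) = -5611.4 kJ/s
Cooling duty = 336690 kJ/min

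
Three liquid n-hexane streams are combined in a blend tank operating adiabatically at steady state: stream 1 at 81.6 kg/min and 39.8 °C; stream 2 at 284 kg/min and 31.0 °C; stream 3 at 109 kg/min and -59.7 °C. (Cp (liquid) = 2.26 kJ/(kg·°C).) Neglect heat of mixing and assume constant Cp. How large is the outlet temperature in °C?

T_out = 11.7 °C

Adiabatic, steady state ⇒ Σ ṁᵢCp,ᵢ(T_out − Tᵢ) = 0
T_out = Σ ṁᵢCp,ᵢTᵢ / Σ ṁᵢCp,ᵢ
      = 12530 / 1072.6 = 11.682 °C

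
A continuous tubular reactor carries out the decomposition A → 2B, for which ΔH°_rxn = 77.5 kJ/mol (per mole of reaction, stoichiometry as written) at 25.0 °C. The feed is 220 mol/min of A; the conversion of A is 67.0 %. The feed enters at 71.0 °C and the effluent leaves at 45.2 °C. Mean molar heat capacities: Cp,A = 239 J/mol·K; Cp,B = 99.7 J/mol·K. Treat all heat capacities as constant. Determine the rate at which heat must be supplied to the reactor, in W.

Q_in = 166000 W

Extent of reaction ξ = 0.670 × 220 = 147.4 mol/min
Reaction term: ξ·ΔH°_rxn = 147.4 × 77.5 = 11424 kJ/min
Sensible, feed 71.0→25 °C: -2418.7 kJ/min
Outlet flows (mol/min): A 72.6, B 294.8
Sensible, products 25→45.2 °C: 944.21 kJ/min
Q = ΔH = 9949 kJ/min = 165.82 kW
Heat supplied = 165820 W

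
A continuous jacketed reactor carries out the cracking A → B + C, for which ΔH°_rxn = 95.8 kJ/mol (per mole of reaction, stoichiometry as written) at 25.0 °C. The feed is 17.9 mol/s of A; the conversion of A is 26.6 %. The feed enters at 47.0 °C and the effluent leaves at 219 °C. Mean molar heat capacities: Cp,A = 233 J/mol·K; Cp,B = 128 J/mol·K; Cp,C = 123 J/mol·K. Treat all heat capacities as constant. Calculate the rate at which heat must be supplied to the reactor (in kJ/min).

Extent of reaction ξ = 0.266 × 17.9 = 4.7614 mol/s
Reaction term: ξ·ΔH°_rxn = 4.7614 × 95.8 = 456.14 kJ/s
Sensible, feed 47.0→25 °C: -91.755 kJ/s
Outlet flows (mol/s): A 13.139, B 4.7614, C 4.7614
Sensible, products 25→219 °C: 825.74 kJ/s
Q = ΔH = 1190.1 kJ/s = 1190.1 kW
Heat supplied = 71408 kJ/min

Q_in = 71400 kJ/min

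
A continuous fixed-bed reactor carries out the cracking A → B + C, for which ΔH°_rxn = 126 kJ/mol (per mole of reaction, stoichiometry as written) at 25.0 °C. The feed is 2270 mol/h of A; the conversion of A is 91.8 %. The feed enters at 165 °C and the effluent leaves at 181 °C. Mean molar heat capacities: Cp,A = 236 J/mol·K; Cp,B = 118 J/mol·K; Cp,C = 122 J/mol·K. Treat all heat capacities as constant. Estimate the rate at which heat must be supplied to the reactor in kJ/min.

Q_in = 4540 kJ/min

Extent of reaction ξ = 0.918 × 2270 = 2083.9 mol/h
Reaction term: ξ·ΔH°_rxn = 2083.9 × 126 = 262570 kJ/h
Sensible, feed 165→25 °C: -75001 kJ/h
Outlet flows (mol/h): A 186.14, B 2083.9, C 2083.9
Sensible, products 25→181 °C: 84873 kJ/h
Q = ΔH = 272440 kJ/h = 75.677 kW
Heat supplied = 4540.6 kJ/min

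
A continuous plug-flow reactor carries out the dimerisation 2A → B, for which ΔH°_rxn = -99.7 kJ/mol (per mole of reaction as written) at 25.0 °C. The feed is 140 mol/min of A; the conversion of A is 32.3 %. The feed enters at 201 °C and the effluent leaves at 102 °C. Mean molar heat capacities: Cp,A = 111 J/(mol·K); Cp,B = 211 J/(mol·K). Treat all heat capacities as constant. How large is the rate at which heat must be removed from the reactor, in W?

Extent of reaction ξ = 0.323 × 140 / 2 = 22.61 mol/min
Reaction term: ξ·ΔH°_rxn = 22.61 × -99.7 = -2254.2 kJ/min
Sensible, feed 201→25 °C: -2735 kJ/min
Outlet flows (mol/min): A 94.78, B 22.61
Sensible, products 25→102 °C: 1177.4 kJ/min
Q = ΔH = -3811.8 kJ/min = -63.53 kW
Heat removed = 63530 W

Q_out = 63500 W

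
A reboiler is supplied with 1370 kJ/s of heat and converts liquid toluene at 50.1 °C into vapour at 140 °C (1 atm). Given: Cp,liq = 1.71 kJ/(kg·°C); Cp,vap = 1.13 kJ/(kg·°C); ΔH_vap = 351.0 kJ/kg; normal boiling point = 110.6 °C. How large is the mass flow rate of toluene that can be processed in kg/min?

ṁ = 169 kg/min

Δh = 1.71×(110.6−50.1) + 351.0 + 1.13×(140−110.6) = 487.68 kJ/kg
Q = 1370 kJ/s = 1370 kJ/s = 82200 kJ/min
ṁ = Q/Δh = 82200 / 487.68 = 168.55 kg/min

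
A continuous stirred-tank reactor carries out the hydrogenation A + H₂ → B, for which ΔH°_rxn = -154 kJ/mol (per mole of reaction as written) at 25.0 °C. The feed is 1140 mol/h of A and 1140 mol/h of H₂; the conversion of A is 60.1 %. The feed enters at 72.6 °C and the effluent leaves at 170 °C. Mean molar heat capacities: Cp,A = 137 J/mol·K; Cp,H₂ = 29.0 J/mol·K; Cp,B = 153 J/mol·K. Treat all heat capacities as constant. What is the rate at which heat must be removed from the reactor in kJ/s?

Q_out = 24.5 kJ/s

Extent of reaction ξ = 0.601 × 1140 = 685.14 mol/h
Reaction term: ξ·ΔH°_rxn = 685.14 × -154 = -105510 kJ/h
Sensible, feed 72.6→25 °C: -9007.8 kJ/h
Outlet flows (mol/h): A 454.86, H₂ 454.86, B 685.14
Sensible, products 25→170 °C: 26148 kJ/h
Q = ΔH = -88371 kJ/h = -24.548 kW
Heat removed = 24.548 kJ/s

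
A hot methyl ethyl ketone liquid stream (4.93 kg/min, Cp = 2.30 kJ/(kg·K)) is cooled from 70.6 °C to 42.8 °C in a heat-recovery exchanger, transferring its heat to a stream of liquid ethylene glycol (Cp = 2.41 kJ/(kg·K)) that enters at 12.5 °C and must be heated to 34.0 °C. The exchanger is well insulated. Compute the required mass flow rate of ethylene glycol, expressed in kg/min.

ṁ_c = 6.08 kg/min

Heat released by hot stream: Q = 4.93 × 2.30 × (70.6 − 42.8) = 315.22 kJ/min
Energy balance on cold side (adiabatic exchanger): Q = ṁ_c·Cp_c·(T_c,out − T_c,in)
ṁ_c = 315.22 / [2.41 × (34.0 − 12.5)] = 6.0836 kg/min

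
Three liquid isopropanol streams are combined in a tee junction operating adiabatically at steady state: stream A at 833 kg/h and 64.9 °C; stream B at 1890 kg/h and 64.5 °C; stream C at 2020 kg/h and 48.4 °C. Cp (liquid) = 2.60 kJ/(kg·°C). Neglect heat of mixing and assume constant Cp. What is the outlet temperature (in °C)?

Adiabatic, steady state ⇒ Σ ṁᵢCp,ᵢ(T_out − Tᵢ) = 0
Σ ṁᵢCp,ᵢTᵢ = 833×2.60×64.9 + 1890×2.60×64.5 + 2020×2.60×48.4 = 711710
Σ ṁᵢCp,ᵢ = 833×2.60 + 1890×2.60 + 2020×2.60 = 12332
T_out = 711710 / 12332 = 57.713 °C

T_out = 57.7 °C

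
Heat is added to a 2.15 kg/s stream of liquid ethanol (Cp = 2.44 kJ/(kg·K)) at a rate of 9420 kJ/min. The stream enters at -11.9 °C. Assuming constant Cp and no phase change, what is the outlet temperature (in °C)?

Q = 9420 kJ/min = 157 kJ/s
ΔT = Q/(ṁ·Cp) = 157/(2.15×2.44) = 29.928 K
T_out = -11.9 + 29.928 = 18.028 °C

T_out = 18.0 °C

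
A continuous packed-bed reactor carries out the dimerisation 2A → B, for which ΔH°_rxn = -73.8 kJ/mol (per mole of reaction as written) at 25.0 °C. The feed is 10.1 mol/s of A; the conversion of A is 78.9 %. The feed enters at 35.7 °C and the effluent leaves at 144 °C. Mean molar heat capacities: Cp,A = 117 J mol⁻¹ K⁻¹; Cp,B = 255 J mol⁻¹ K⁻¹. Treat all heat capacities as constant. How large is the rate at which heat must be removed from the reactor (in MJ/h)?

Extent of reaction ξ = 0.789 × 10.1 / 2 = 3.9844 mol/s
Reaction term: ξ·ΔH°_rxn = 3.9844 × -73.8 = -294.05 kJ/s
Sensible, feed 35.7→25 °C: -12.644 kJ/s
Outlet flows (mol/s): A 2.1311, B 3.9844
Sensible, products 25→144 °C: 150.58 kJ/s
Q = ΔH = -156.12 kJ/s = -156.12 kW
Heat removed = 562.02 MJ/h

Q_out = 562 MJ/h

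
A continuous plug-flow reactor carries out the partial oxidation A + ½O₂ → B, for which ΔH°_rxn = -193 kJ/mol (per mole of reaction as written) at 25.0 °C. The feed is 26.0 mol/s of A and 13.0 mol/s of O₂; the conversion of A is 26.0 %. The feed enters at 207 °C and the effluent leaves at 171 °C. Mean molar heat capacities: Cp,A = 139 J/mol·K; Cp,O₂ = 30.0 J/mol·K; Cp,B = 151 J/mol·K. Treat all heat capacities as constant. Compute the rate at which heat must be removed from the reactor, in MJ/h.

Extent of reaction ξ = 0.260 × 26.0 = 6.76 mol/s
Reaction term: ξ·ΔH°_rxn = 6.76 × -193 = -1304.7 kJ/s
Sensible, feed 207→25 °C: -728.73 kJ/s
Outlet flows (mol/s): A 19.24, O₂ 9.62, B 6.76
Sensible, products 25→171 °C: 581.62 kJ/s
Q = ΔH = -1451.8 kJ/s = -1451.8 kW
Heat removed = 5226.4 MJ/h

Q_out = 5230 MJ/h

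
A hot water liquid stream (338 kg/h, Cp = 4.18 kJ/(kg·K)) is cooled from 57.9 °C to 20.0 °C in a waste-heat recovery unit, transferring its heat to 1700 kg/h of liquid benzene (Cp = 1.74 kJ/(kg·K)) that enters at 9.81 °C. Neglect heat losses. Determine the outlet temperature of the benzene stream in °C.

Heat released by hot stream: Q = 338 × 4.18 × (57.9 − 20.0) = 53547 kJ/h
Energy balance on cold side (adiabatic exchanger): Q = ṁ_c·Cp_c·(T_c,out − T_c,in)
T_c,out = 9.81 + 53547/(1700 × 1.74) = 27.912 °C

T_c,out = 27.9 °C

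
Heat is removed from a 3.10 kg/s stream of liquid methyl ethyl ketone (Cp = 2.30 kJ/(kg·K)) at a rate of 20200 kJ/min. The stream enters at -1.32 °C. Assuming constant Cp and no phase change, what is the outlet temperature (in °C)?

Q = 20200 kJ/min = 336.67 kJ/s
ΔT = Q/(ṁ·Cp) = 336.67/(3.10×2.30) = 47.218 K
T_out = -1.32 − 47.218 = -48.538 °C

T_out = -48.5 °C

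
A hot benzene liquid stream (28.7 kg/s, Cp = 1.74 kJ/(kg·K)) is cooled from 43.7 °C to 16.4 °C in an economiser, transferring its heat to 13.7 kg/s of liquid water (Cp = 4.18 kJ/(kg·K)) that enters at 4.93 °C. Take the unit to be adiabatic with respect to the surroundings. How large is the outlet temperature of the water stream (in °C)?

T_c,out = 28.7 °C

Heat released by hot stream: Q = 28.7 × 1.74 × (43.7 − 16.4) = 1363.3 kJ/s
Energy balance on cold side (adiabatic exchanger): Q = ṁ_c·Cp_c·(T_c,out − T_c,in)
T_c,out = 4.93 + 1363.3/(13.7 × 4.18) = 28.737 °C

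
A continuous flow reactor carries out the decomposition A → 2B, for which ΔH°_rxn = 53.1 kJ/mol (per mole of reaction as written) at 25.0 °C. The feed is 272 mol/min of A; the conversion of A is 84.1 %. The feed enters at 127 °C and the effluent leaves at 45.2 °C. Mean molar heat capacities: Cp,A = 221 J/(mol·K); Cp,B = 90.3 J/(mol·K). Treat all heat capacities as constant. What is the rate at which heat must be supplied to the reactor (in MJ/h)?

Q_in = 423 MJ/h

Extent of reaction ξ = 0.841 × 272 = 228.75 mol/min
Reaction term: ξ·ΔH°_rxn = 228.75 × 53.1 = 12147 kJ/min
Sensible, feed 127→25 °C: -6131.4 kJ/min
Outlet flows (mol/min): A 43.248, B 457.5
Sensible, products 25→45.2 °C: 1027.6 kJ/min
Q = ΔH = 7042.9 kJ/min = 117.38 kW
Heat supplied = 422.57 MJ/h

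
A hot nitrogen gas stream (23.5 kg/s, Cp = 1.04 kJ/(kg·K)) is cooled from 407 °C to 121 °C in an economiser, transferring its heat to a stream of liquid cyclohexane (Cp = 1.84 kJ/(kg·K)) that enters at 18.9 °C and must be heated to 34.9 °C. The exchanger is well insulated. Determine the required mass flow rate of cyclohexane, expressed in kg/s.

ṁ_c = 237 kg/s

Heat released by hot stream: Q = 23.5 × 1.04 × (407 − 121) = 6989.8 kJ/s
Energy balance on cold side (adiabatic exchanger): Q = ṁ_c·Cp_c·(T_c,out − T_c,in)
ṁ_c = 6989.8 / [1.84 × (34.9 − 18.9)] = 237.43 kg/s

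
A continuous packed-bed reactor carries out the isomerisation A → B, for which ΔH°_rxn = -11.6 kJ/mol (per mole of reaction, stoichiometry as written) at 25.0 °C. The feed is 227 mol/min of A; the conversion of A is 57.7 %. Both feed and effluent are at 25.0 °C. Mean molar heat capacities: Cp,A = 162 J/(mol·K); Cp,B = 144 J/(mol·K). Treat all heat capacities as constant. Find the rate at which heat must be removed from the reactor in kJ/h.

Q_out = 91200 kJ/h

Extent of reaction ξ = 0.577 × 227 = 130.98 mol/min
Reaction term: ξ·ΔH°_rxn = 130.98 × -11.6 = -1519.4 kJ/min
Q = ΔH = -1519.4 kJ/min = -25.323 kW
Heat removed = 91161 kJ/h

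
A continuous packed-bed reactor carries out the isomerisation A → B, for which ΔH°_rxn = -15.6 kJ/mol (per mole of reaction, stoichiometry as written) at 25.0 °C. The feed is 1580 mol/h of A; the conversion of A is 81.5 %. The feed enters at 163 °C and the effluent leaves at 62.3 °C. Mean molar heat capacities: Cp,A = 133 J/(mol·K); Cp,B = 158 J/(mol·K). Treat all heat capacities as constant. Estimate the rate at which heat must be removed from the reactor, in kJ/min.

Q_out = 667 kJ/min

Extent of reaction ξ = 0.815 × 1580 = 1287.7 mol/h
Reaction term: ξ·ΔH°_rxn = 1287.7 × -15.6 = -20088 kJ/h
Sensible, feed 163→25 °C: -28999 kJ/h
Outlet flows (mol/h): A 292.3, B 1287.7
Sensible, products 25→62.3 °C: 9039 kJ/h
Q = ΔH = -40048 kJ/h = -11.125 kW
Heat removed = 667.47 kJ/min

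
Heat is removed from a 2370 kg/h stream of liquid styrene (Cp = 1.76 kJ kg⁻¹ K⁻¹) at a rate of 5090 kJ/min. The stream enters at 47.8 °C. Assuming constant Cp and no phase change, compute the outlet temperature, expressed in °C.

T_out = -25.4 °C

Q = 5090 kJ/min = 305400 kJ/h
ΔT = Q/(ṁ·Cp) = 305400/(2370×1.76) = 73.216 K
T_out = 47.8 − 73.216 = -25.416 °C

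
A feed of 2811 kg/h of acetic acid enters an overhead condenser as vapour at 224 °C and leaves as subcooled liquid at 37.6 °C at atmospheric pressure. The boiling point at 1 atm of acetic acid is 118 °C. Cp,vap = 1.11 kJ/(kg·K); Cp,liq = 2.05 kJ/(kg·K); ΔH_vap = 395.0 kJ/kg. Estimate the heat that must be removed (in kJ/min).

Q_c = 31700 kJ/min

vapour 224→118 °C: -117.66 kJ/kg
condensation at 118 °C: -395 kJ/kg
liquid 118→37.6 °C: -164.82 kJ/kg
Δh = -117.66 + -395 + -164.82 = -677.48 kJ/kg
Q = ṁ·Δh = 2811 kg/h × -677.48 kJ/kg = -1.9044e+06 kJ/h
|Q| = 529 kW = 31740 kJ/min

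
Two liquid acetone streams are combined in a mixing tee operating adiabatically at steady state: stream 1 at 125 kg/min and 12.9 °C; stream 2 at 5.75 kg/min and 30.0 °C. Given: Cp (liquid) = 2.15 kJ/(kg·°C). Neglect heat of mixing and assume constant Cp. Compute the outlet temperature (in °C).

Adiabatic, steady state ⇒ Σ ṁᵢCp,ᵢ(T_out − Tᵢ) = 0
Σ ṁᵢCp,ᵢTᵢ = 125×2.15×12.9 + 5.75×2.15×30.0 = 3837.8
Σ ṁᵢCp,ᵢ = 125×2.15 + 5.75×2.15 = 281.11
T_out = 3837.8 / 281.11 = 13.652 °C

T_out = 13.7 °C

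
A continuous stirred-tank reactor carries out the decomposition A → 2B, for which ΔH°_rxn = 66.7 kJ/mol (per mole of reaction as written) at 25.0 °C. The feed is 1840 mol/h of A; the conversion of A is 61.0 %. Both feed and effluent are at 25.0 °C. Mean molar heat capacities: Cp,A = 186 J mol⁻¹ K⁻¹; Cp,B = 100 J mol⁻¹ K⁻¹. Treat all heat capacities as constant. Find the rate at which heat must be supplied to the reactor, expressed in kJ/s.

Extent of reaction ξ = 0.610 × 1840 = 1122.4 mol/h
Reaction term: ξ·ΔH°_rxn = 1122.4 × 66.7 = 74864 kJ/h
Q = ΔH = 74864 kJ/h = 20.796 kW
Heat supplied = 20.796 kJ/s

Q_in = 20.8 kJ/s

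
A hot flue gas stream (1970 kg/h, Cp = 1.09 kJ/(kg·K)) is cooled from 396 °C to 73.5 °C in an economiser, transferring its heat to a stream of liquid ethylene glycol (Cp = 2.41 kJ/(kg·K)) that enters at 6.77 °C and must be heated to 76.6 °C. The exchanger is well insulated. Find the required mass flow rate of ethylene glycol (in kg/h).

ṁ_c = 4110 kg/h

Heat released by hot stream: Q = 1970 × 1.09 × (396 − 73.5) = 692500 kJ/h
Energy balance on cold side (adiabatic exchanger): Q = ṁ_c·Cp_c·(T_c,out − T_c,in)
ṁ_c = 692500 / [2.41 × (76.6 − 6.77)] = 4114.9 kg/h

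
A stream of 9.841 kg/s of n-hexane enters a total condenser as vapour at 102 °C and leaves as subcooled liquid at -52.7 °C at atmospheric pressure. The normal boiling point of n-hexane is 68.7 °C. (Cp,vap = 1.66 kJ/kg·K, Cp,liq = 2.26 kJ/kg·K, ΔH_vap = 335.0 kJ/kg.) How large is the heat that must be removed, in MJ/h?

vapour 102→68.7 °C: -55.278 kJ/kg
condensation at 68.7 °C: -335 kJ/kg
liquid 68.7→-52.7 °C: -274.36 kJ/kg
Δh = -55.278 + -335 + -274.36 = -664.64 kJ/kg
Q = ṁ·Δh = 9.841 kg/s × -664.64 kJ/kg = -6540.7 kJ/s
|Q| = 6540.7 kW = 23547 MJ/h

Q_c = 23500 MJ/h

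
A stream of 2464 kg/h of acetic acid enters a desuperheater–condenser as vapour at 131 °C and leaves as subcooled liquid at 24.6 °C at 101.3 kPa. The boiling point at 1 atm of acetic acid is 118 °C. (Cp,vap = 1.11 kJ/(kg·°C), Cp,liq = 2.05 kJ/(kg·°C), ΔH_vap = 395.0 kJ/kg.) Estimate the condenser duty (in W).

vapour 131→118 °C: -14.43 kJ/kg
condensation at 118 °C: -395 kJ/kg
liquid 118→24.6 °C: -191.47 kJ/kg
Δh = -14.43 + -395 + -191.47 = -600.9 kJ/kg
Q = ṁ·Δh = 2464 kg/h × -600.9 kJ/kg = -1.4806e+06 kJ/h
|Q| = 411.28 kW = 411280 W

Q_c = 411000 W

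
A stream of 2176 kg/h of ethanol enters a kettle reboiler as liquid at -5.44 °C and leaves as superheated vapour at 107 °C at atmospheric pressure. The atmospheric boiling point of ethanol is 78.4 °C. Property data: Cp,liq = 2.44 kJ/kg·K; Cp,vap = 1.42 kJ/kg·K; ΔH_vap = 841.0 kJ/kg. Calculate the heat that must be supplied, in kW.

Q = 657 kW

liquid -5.44→78.4 °C: 204.57 kJ/kg
vaporisation at 78.4 °C: 841 kJ/kg
vapour 78.4→107 °C: 40.612 kJ/kg
Δh = 204.57 + 841 + 40.612 = 1086.2 kJ/kg
Q = ṁ·Δh = 2176 kg/h × 1086.2 kJ/kg = 2.3635e+06 kJ/h
|Q| = 656.54 kW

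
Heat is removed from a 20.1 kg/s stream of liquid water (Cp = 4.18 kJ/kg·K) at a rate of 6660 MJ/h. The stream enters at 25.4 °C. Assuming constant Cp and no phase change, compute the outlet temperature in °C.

Q = 6660 MJ/h = 1850 kJ/s
ΔT = Q/(ṁ·Cp) = 1850/(20.1×4.18) = 22.019 K
T_out = 25.4 − 22.019 = 3.3809 °C

T_out = 3.38 °C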